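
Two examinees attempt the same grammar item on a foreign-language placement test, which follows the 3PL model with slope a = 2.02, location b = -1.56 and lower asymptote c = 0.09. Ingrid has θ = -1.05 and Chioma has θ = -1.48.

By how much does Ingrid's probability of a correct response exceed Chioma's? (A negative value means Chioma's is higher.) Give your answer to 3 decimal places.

P(θ) = c + (1 − c) · 1 / (1 + exp(−a(θ − b)))
P(Ingrid) = 0.7606  [exponent 1.0302]
P(Chioma) = 0.5817  [exponent 0.1616]
Difference = 0.7606 − 0.5817 = 0.1789

0.179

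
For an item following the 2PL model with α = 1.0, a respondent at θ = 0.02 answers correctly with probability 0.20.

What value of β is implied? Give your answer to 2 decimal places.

P(θ) = 1 / (1 + exp(−α(θ − β)))
logit(0.20) = ln(0.20/0.80) = -1.3863
β = θ − logit/(α) = 0.02 − (-1.3863)/1.0000 = 1.4063

1.41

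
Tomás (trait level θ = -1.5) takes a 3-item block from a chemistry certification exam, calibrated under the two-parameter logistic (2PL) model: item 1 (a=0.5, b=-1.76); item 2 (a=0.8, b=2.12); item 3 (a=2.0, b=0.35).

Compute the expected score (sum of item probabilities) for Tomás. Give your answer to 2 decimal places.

0.61

P(θ) = 1 / (1 + exp(−a(θ − b)))
P_1 = 1/(1+e^{-0.1300}) = 0.5325
P_2 = 1/(1+e^{2.8960}) = 0.0524
P_3 = 1/(1+e^{3.7000}) = 0.0241
E[score] = 0.5325 + 0.0524 + 0.0241 = 0.6089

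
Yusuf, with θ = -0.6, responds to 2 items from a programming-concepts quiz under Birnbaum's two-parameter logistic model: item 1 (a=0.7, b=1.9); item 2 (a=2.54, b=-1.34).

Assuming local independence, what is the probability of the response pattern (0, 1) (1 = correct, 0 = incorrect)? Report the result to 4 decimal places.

P(θ) = 1 / (1 + exp(−a(θ − b)))
P_1 = 1/(1+e^{1.7500}) = 0.1480
P_2 = 1/(1+e^{-1.8796}) = 0.8676
L = (1−P_1) × P_2 = 0.8520 × 0.8676 = 0.73912

0.7391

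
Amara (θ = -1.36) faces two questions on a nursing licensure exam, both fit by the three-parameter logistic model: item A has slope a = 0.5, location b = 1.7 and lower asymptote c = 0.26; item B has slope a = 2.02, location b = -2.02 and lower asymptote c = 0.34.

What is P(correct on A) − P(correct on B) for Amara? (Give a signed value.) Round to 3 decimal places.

P(θ) = c + (1 − c) · 1 / (1 + exp(−a(θ − b)))
P_A = 0.3917
P_B = 0.8623
P_A − P_B = -0.4706

-0.471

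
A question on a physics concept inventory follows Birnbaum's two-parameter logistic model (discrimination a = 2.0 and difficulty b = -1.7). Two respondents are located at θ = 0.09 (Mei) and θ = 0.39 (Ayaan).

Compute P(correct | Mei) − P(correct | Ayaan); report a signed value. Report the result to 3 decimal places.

P(θ) = 1 / (1 + exp(−a(θ − b)))
P(Mei) = 0.9729  [exponent 3.5800]
P(Ayaan) = 0.9849  [exponent 4.1800]
Difference = 0.9729 − 0.9849 = -0.0121

-0.012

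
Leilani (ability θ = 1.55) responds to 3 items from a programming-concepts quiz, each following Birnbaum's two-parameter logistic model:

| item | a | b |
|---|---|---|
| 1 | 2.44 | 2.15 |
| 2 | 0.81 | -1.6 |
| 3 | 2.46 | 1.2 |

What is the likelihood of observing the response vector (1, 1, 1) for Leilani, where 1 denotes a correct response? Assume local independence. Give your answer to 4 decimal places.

0.1225

P(θ) = 1 / (1 + exp(−a(θ − b)))
P_1 = 1/(1+e^{1.4640}) = 0.1879
P_2 = 1/(1+e^{-2.5515}) = 0.9277
P_3 = 1/(1+e^{-0.8610}) = 0.7029
L = P_1 × P_2 × P_3 = 0.1879 × 0.9277 × 0.7029 = 0.12249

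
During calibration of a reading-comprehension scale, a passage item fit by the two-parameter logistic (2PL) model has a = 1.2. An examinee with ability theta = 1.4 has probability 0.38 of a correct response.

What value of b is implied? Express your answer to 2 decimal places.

1.81

P(theta) = 1 / (1 + exp(−a(theta − b)))
logit(0.38) = ln(0.38/0.62) = -0.4895
b = theta − logit/(a) = 1.4 − (-0.4895)/1.2000 = 1.8080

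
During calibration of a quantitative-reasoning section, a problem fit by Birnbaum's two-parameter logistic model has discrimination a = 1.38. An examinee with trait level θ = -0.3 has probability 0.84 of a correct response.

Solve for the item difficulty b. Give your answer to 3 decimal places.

P(θ) = 1 / (1 + exp(−a(θ − b)))
logit(0.84) = ln(0.84/0.16) = 1.6582
b = θ − logit/(a) = -0.3 − 1.6582/1.3800 = -1.5016

-1.502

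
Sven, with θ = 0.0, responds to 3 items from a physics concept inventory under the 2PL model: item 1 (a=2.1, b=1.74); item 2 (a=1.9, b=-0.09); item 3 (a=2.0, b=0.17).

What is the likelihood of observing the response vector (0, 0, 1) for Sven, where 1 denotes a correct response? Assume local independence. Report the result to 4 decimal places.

P(θ) = 1 / (1 + exp(−a(θ − b)))
P_1 = 1/(1+e^{3.6540}) = 0.0252
P_2 = 1/(1+e^{-0.1710}) = 0.5426
P_3 = 1/(1+e^{0.3400}) = 0.4158
L = (1−P_1) × (1−P_2) × P_3 = 0.9748 × 0.4574 × 0.4158 = 0.18537

0.1854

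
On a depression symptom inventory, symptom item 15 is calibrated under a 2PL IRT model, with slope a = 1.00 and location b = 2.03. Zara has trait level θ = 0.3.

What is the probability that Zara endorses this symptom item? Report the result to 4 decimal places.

P(θ) = 1 / (1 + exp(−a(θ − b)))
Exponent: 1.00 × (0.3 − 2.03) = -1.7300
1/(1 + e^{1.7300}) = 0.1506

0.1506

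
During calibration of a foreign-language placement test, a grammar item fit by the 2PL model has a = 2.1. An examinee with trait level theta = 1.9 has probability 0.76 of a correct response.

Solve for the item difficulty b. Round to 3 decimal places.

P(theta) = 1 / (1 + exp(−a(theta − b)))
logit(0.76) = ln(0.76/0.24) = 1.1527
b = theta − logit/(a) = 1.9 − 1.1527/2.1000 = 1.3511

1.351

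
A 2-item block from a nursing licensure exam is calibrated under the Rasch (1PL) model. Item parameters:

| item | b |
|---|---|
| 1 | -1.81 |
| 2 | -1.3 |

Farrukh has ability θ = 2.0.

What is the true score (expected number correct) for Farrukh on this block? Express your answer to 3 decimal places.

1.943

P(θ) = 1 / (1 + exp(−(θ − b)))
P_1 = 1/(1+e^{-3.8100}) = 0.9783
P_2 = 1/(1+e^{-3.3000}) = 0.9644
E[score] = 0.9783 + 0.9644 = 1.9428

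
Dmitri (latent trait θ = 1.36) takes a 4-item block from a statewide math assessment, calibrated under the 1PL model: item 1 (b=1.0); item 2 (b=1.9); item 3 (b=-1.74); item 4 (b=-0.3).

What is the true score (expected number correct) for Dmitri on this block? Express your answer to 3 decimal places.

P(θ) = 1 / (1 + exp(−(θ − b)))
P_1 = 1/(1+e^{-0.3600}) = 0.5890
P_2 = 1/(1+e^{0.5400}) = 0.3682
P_3 = 1/(1+e^{-3.1000}) = 0.9569
P_4 = 1/(1+e^{-1.6600}) = 0.8402
E[score] = 0.5890 + 0.3682 + 0.9569 + 0.8402 = 2.7544

2.754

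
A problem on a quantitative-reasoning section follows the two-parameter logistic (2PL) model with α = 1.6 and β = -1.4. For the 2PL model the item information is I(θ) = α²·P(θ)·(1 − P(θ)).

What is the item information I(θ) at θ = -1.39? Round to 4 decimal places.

0.6400

P = 1/(1+e^{-0.0160}) = 0.5040
P(1−P) = 0.5040 × 0.4960 = 0.2500
I = α² × P(1−P) = 1.6² × 0.2500 = 0.63996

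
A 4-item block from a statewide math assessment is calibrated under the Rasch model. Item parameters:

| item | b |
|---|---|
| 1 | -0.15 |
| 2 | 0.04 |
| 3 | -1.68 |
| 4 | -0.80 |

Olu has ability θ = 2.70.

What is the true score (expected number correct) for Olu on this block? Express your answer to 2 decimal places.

3.84

P(θ) = 1 / (1 + exp(−(θ − b)))
P_1 = 1/(1+e^{-2.8500}) = 0.9453
P_2 = 1/(1+e^{-2.6600}) = 0.9346
P_3 = 1/(1+e^{-4.3800}) = 0.9876
P_4 = 1/(1+e^{-3.5000}) = 0.9707
E[score] = 0.9453 + 0.9346 + 0.9876 + 0.9707 = 3.8383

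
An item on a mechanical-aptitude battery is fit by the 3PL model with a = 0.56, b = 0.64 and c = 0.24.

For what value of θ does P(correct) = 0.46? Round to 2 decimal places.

P(θ) = c + (1 − c) · 1 / (1 + exp(−a(θ − b)))
Remove guessing floor: (0.46 − 0.24)/(1 − 0.24) = 0.2895
logit = ln(0.2895/0.7105) = -0.8979
θ = b + logit/(a) = 0.64 + (-0.8979)/0.5600 = -0.9635

-0.96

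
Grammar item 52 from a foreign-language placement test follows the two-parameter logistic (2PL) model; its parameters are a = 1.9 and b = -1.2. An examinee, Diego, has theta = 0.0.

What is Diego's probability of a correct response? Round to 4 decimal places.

0.9072

P(theta) = 1 / (1 + exp(−a(theta − b)))
Exponent: 1.9 × (0.0 − (-1.2)) = 2.2800
1/(1 + e^{-2.2800}) = 0.9072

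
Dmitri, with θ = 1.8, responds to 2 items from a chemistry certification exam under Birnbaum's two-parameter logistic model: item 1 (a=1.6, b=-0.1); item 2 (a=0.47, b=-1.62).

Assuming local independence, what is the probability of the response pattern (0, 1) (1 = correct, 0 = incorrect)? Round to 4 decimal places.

0.0380

P(θ) = 1 / (1 + exp(−a(θ − b)))
P_1 = 1/(1+e^{-3.0400}) = 0.9543
P_2 = 1/(1+e^{-1.6074}) = 0.8331
L = (1−P_1) × P_2 = 0.0457 × 0.8331 = 0.03803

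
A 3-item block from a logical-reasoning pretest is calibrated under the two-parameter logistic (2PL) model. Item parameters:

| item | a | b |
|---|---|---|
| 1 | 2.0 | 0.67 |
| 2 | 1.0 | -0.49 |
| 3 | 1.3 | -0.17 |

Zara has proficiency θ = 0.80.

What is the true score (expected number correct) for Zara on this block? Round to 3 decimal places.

P(θ) = 1 / (1 + exp(−a(θ − b)))
P_1 = 1/(1+e^{-0.2600}) = 0.5646
P_2 = 1/(1+e^{-1.2900}) = 0.7841
P_3 = 1/(1+e^{-1.2610}) = 0.7792
E[score] = 0.5646 + 0.7841 + 0.7792 = 2.1280

2.128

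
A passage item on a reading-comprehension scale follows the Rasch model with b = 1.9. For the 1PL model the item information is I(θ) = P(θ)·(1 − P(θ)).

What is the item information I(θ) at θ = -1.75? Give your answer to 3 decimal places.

0.025

P = 1/(1+e^{3.6500}) = 0.0253
P(1−P) = 0.0253 × 0.9747 = 0.0247
I = P(1−P) = 0.02469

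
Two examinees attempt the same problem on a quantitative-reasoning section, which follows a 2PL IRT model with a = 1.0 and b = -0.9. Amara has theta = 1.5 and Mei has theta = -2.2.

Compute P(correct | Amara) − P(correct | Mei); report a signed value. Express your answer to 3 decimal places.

P(theta) = 1 / (1 + exp(−a(theta − b)))
P(Amara) = 0.9168  [exponent 2.4000]
P(Mei) = 0.2142  [exponent -1.3000]
Difference = 0.9168 − 0.2142 = 0.7027

0.703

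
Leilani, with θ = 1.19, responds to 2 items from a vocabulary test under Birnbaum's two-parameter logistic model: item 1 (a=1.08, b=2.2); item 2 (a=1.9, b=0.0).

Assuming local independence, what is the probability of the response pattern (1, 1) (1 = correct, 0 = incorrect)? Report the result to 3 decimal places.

0.228

P(θ) = 1 / (1 + exp(−a(θ − b)))
P_1 = 1/(1+e^{1.0908}) = 0.2515
P_2 = 1/(1+e^{-2.2610}) = 0.9056
L = P_1 × P_2 = 0.2515 × 0.9056 = 0.22773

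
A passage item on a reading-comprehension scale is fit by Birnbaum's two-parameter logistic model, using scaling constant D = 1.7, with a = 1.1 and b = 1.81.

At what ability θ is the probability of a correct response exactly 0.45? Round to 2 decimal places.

P(θ) = 1 / (1 + exp(−D·a(θ − b)))
logit = ln(0.4500/0.5500) = -0.2007
θ = b + logit/(1.7·a) = 1.81 + (-0.2007)/1.8700 = 1.7027

1.70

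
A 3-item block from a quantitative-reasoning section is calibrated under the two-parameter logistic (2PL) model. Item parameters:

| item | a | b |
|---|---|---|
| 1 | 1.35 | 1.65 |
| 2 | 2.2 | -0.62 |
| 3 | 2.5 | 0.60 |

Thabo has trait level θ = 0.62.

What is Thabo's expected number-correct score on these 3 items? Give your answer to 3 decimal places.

P(θ) = 1 / (1 + exp(−a(θ − b)))
P_1 = 1/(1+e^{1.3905}) = 0.1993
P_2 = 1/(1+e^{-2.7280}) = 0.9387
P_3 = 1/(1+e^{-0.0500}) = 0.5125
E[score] = 0.1993 + 0.9387 + 0.5125 = 1.6505

1.650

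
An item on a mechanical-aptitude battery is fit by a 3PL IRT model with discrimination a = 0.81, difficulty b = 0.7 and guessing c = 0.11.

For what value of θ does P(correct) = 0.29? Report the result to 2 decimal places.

-0.99

P(θ) = c + (1 − c) · 1 / (1 + exp(−a(θ − b)))
Remove guessing floor: (0.29 − 0.11)/(1 − 0.11) = 0.2022
logit = ln(0.2022/0.7978) = -1.3723
θ = b + logit/(a) = 0.7 + (-1.3723)/0.8100 = -0.9942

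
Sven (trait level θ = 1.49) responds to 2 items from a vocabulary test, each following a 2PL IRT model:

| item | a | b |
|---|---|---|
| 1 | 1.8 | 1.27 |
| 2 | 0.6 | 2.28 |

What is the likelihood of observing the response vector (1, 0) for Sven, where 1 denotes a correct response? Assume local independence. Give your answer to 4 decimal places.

P(θ) = 1 / (1 + exp(−a(θ − b)))
P_1 = 1/(1+e^{-0.3960}) = 0.5977
P_2 = 1/(1+e^{0.4740}) = 0.3837
L = P_1 × (1−P_2) = 0.5977 × 0.6163 = 0.36840

0.3684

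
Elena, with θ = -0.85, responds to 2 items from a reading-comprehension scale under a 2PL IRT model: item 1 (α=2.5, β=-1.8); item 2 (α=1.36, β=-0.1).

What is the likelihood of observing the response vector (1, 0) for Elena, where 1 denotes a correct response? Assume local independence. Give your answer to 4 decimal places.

0.6724

P(θ) = 1 / (1 + exp(−α(θ − β)))
P_1 = 1/(1+e^{-2.3750}) = 0.9149
P_2 = 1/(1+e^{1.0200}) = 0.2650
L = P_1 × (1−P_2) = 0.9149 × 0.7350 = 0.67243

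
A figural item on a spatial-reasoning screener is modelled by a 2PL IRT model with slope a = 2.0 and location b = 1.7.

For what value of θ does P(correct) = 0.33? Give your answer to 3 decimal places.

P(θ) = 1 / (1 + exp(−a(θ − b)))
logit = ln(0.3300/0.6700) = -0.7082
θ = b + logit/(a) = 1.7 + (-0.7082)/2.0000 = 1.3459

1.346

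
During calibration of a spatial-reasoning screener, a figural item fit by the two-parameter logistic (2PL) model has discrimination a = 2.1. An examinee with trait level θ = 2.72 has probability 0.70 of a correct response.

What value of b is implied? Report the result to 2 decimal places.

2.32

P(θ) = 1 / (1 + exp(−a(θ − b)))
logit(0.70) = ln(0.70/0.30) = 0.8473
b = θ − logit/(a) = 2.72 − 0.8473/2.1000 = 2.3165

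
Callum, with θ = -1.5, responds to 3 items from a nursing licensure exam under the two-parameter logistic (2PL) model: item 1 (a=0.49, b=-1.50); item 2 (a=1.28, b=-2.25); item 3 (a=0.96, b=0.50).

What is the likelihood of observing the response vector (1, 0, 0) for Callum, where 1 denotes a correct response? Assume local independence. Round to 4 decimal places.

0.1207

P(θ) = 1 / (1 + exp(−a(θ − b)))
P_1 = 1/(1+e^{0.0000}) = 0.5000
P_2 = 1/(1+e^{-0.9600}) = 0.7231
P_3 = 1/(1+e^{1.9200}) = 0.1279
L = P_1 × (1−P_2) × (1−P_3) = 0.5000 × 0.2769 × 0.8721 = 0.12074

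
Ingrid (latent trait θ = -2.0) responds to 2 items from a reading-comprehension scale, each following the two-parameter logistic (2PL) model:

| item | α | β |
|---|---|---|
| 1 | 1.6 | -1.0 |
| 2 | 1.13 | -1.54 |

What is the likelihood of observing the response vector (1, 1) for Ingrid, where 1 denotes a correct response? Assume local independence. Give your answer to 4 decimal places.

0.0626

P(θ) = 1 / (1 + exp(−α(θ − β)))
P_1 = 1/(1+e^{1.6000}) = 0.1680
P_2 = 1/(1+e^{0.5198}) = 0.3729
L = P_1 × P_2 = 0.1680 × 0.3729 = 0.06264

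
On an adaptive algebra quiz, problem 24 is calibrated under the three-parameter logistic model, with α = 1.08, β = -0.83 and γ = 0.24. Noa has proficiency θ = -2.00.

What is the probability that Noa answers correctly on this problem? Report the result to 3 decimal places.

0.407

P(θ) = γ + (1 − γ) · 1 / (1 + exp(−α(θ − β)))
Exponent: 1.08 × (-2.00 − (-0.83)) = -1.2636
1/(1 + e^{1.2636}) = 0.2204
P = 0.24 + 0.76 × 0.2204 = 0.4075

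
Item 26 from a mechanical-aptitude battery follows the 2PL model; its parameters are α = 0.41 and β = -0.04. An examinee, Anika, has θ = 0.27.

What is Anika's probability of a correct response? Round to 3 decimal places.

0.532

P(θ) = 1 / (1 + exp(−α(θ − β)))
Exponent: 0.41 × (0.27 − (-0.04)) = 0.1271
1/(1 + e^{-0.1271}) = 0.5317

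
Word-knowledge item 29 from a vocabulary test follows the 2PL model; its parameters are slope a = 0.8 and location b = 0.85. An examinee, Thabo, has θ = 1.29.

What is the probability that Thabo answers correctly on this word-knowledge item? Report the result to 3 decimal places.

P(θ) = 1 / (1 + exp(−a(θ − b)))
Exponent: 0.8 × (1.29 − 0.85) = 0.3520
1/(1 + e^{-0.3520}) = 0.5871

0.587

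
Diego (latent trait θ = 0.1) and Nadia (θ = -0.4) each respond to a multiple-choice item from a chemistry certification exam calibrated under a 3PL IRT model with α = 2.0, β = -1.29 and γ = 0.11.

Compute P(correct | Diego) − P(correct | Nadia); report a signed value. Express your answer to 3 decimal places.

0.076

P(θ) = γ + (1 − γ) · 1 / (1 + exp(−α(θ − β)))
P(Diego) = 0.9480  [exponent 2.7800]
P(Nadia) = 0.8716  [exponent 1.7800]
Difference = 0.9480 − 0.8716 = 0.0764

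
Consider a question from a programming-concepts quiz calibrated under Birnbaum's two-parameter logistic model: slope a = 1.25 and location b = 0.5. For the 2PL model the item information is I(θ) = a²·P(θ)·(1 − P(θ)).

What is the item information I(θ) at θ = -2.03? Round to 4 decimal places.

P = 1/(1+e^{3.1625}) = 0.0406
P(1−P) = 0.0406 × 0.9594 = 0.0390
I = a² × P(1−P) = 1.25² × 0.0390 = 0.06086

0.0609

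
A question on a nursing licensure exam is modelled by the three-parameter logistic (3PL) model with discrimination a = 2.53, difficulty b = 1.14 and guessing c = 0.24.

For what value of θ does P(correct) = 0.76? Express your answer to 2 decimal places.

P(θ) = c + (1 − c) · 1 / (1 + exp(−a(θ − b)))
Remove guessing floor: (0.76 − 0.24)/(1 − 0.24) = 0.6842
logit = ln(0.6842/0.3158) = 0.7732
θ = b + logit/(a) = 1.14 + 0.7732/2.5300 = 1.4456

1.45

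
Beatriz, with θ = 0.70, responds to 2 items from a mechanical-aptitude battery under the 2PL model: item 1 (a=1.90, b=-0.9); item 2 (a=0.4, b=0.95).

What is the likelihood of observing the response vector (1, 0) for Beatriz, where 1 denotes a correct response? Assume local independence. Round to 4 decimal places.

0.5010

P(θ) = 1 / (1 + exp(−a(θ − b)))
P_1 = 1/(1+e^{-3.0400}) = 0.9543
P_2 = 1/(1+e^{0.1000}) = 0.4750
L = P_1 × (1−P_2) = 0.9543 × 0.5250 = 0.50101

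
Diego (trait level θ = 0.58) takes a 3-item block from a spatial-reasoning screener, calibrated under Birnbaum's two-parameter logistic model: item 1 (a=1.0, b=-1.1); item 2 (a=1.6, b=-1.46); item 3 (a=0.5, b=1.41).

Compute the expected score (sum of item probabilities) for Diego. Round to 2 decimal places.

P(θ) = 1 / (1 + exp(−a(θ − b)))
P_1 = 1/(1+e^{-1.6800}) = 0.8429
P_2 = 1/(1+e^{-3.2640}) = 0.9632
P_3 = 1/(1+e^{0.4150}) = 0.3977
E[score] = 0.8429 + 0.9632 + 0.3977 = 2.2038

2.20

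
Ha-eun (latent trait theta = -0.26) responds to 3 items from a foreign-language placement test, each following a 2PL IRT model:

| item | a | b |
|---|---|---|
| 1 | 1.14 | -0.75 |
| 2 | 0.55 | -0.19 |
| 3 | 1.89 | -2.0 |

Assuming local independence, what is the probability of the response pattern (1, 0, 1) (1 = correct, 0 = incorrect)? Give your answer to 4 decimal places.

P(theta) = 1 / (1 + exp(−a(theta − b)))
P_1 = 1/(1+e^{-0.5586}) = 0.6361
P_2 = 1/(1+e^{0.0385}) = 0.4904
P_3 = 1/(1+e^{-3.2886}) = 0.9640
L = P_1 × (1−P_2) × P_3 = 0.6361 × 0.5096 × 0.9640 = 0.31253

0.3125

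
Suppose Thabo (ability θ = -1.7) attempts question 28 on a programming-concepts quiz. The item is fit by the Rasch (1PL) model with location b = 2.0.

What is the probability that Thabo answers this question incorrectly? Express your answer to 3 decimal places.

P(θ) = 1 / (1 + exp(−(θ − b)))
Exponent: (-1.7 − 2.0) = -3.7000
1/(1 + e^{3.7000}) = 0.0241
P = 0.0241
P(incorrect) = 1 − 0.0241 = 0.9759

0.976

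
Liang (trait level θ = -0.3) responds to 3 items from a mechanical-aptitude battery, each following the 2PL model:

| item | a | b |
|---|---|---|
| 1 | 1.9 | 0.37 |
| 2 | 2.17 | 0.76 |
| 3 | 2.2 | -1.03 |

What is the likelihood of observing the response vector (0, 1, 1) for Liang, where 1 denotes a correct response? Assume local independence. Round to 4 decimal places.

P(θ) = 1 / (1 + exp(−a(θ − b)))
P_1 = 1/(1+e^{1.2730}) = 0.2187
P_2 = 1/(1+e^{2.3002}) = 0.0911
P_3 = 1/(1+e^{-1.6060}) = 0.8329
L = (1−P_1) × P_2 × P_3 = 0.7813 × 0.0911 × 0.8329 = 0.05928

0.0593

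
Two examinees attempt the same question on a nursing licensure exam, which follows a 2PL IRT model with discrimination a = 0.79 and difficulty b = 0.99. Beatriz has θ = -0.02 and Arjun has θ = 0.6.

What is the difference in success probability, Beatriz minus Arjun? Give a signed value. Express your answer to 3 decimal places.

-0.113

P(θ) = 1 / (1 + exp(−a(θ − b)))
P(Beatriz) = 0.3105  [exponent -0.7979]
P(Arjun) = 0.4236  [exponent -0.3081]
Difference = 0.3105 − 0.4236 = -0.1131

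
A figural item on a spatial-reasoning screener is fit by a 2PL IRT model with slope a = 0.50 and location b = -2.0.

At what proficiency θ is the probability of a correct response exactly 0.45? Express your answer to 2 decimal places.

-2.40

P(θ) = 1 / (1 + exp(−a(θ − b)))
logit = ln(0.4500/0.5500) = -0.2007
θ = b + logit/(a) = -2.0 + (-0.2007)/0.5000 = -2.4013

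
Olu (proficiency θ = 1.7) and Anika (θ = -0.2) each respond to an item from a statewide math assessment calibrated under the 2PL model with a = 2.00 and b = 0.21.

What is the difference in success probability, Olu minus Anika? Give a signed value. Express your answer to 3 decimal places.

0.646

P(θ) = 1 / (1 + exp(−a(θ − b)))
P(Olu) = 0.9517  [exponent 2.9800]
P(Anika) = 0.3058  [exponent -0.8200]
Difference = 0.9517 − 0.3058 = 0.6459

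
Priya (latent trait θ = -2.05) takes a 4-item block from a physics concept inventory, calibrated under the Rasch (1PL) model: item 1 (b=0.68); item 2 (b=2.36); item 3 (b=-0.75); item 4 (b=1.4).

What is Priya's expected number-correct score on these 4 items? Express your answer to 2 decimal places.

P(θ) = 1 / (1 + exp(−(θ − b)))
P_1 = 1/(1+e^{2.7300}) = 0.0612
P_2 = 1/(1+e^{4.4100}) = 0.0120
P_3 = 1/(1+e^{1.3000}) = 0.2142
P_4 = 1/(1+e^{3.4500}) = 0.0308
E[score] = 0.0612 + 0.0120 + 0.2142 + 0.0308 = 0.3182

0.32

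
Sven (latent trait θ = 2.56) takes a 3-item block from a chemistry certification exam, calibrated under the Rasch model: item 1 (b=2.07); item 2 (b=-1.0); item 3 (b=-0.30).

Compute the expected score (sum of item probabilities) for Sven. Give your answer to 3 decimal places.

2.538

P(θ) = 1 / (1 + exp(−(θ − b)))
P_1 = 1/(1+e^{-0.4900}) = 0.6201
P_2 = 1/(1+e^{-3.5600}) = 0.9723
P_3 = 1/(1+e^{-2.8600}) = 0.9458
E[score] = 0.6201 + 0.9723 + 0.9458 = 2.5383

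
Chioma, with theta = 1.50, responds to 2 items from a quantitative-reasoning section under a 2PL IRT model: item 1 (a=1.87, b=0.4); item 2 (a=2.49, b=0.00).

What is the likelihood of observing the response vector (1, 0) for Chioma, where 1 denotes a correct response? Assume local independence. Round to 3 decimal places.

0.021

P(theta) = 1 / (1 + exp(−a(theta − b)))
P_1 = 1/(1+e^{-2.0570}) = 0.8867
P_2 = 1/(1+e^{-3.7350}) = 0.9767
L = P_1 × (1−P_2) = 0.8867 × 0.0233 = 0.02067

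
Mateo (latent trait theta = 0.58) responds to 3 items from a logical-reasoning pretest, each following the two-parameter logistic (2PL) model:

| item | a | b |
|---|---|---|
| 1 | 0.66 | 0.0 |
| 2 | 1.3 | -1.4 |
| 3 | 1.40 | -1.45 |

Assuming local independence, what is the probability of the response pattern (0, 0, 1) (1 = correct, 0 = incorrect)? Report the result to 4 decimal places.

P(theta) = 1 / (1 + exp(−a(theta − b)))
P_1 = 1/(1+e^{-0.3828}) = 0.5945
P_2 = 1/(1+e^{-2.5740}) = 0.9292
P_3 = 1/(1+e^{-2.8420}) = 0.9449
L = (1−P_1) × (1−P_2) × P_3 = 0.4055 × 0.0708 × 0.9449 = 0.02714

0.0271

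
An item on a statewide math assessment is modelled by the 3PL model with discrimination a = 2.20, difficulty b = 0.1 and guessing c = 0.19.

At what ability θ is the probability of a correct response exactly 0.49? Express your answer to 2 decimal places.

P(θ) = c + (1 − c) · 1 / (1 + exp(−a(θ − b)))
Remove guessing floor: (0.49 − 0.19)/(1 − 0.19) = 0.3704
logit = ln(0.3704/0.6296) = -0.5306
θ = b + logit/(a) = 0.1 + (-0.5306)/2.2000 = -0.1412

-0.14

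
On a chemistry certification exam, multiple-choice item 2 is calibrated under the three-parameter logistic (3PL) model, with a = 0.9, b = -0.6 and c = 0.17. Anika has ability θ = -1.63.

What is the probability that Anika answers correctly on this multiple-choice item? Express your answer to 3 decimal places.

0.405

P(θ) = c + (1 − c) · 1 / (1 + exp(−a(θ − b)))
Exponent: 0.9 × (-1.63 − (-0.6)) = -0.9270
1/(1 + e^{0.9270}) = 0.2835
P = 0.17 + 0.83 × 0.2835 = 0.4053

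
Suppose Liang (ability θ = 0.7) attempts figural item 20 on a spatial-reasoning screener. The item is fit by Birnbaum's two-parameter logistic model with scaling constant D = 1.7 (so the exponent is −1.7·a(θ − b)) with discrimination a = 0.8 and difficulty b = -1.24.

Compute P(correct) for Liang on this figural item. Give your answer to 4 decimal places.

P(θ) = 1 / (1 + exp(−D·a(θ − b)))
Exponent: 1.7 × 0.8 × (0.7 − (-1.24)) = 2.6384
1/(1 + e^{-2.6384}) = 0.9333
P = 0.9333

0.9333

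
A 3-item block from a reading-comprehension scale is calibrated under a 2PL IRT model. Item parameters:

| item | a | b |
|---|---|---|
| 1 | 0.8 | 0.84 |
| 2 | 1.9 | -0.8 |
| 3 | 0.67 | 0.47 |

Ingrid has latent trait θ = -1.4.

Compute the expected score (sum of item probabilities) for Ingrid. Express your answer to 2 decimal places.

P(θ) = 1 / (1 + exp(−a(θ − b)))
P_1 = 1/(1+e^{1.7920}) = 0.1428
P_2 = 1/(1+e^{1.1400}) = 0.2423
P_3 = 1/(1+e^{1.2529}) = 0.2222
E[score] = 0.1428 + 0.2423 + 0.2222 = 0.6073

0.61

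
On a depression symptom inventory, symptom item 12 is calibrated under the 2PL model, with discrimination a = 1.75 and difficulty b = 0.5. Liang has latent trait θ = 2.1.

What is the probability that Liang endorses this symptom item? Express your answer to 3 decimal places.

0.943

P(θ) = 1 / (1 + exp(−a(θ − b)))
Exponent: 1.75 × (2.1 − 0.5) = 2.8000
1/(1 + e^{-2.8000}) = 0.9427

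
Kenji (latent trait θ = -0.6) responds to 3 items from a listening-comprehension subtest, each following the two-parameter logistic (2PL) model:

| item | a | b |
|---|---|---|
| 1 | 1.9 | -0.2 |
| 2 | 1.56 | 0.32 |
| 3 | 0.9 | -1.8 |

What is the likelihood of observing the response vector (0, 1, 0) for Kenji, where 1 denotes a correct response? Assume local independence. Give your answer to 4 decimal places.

0.0332

P(θ) = 1 / (1 + exp(−a(θ − b)))
P_1 = 1/(1+e^{0.7600}) = 0.3186
P_2 = 1/(1+e^{1.4352}) = 0.1923
P_3 = 1/(1+e^{-1.0800}) = 0.7465
L = (1−P_1) × P_2 × (1−P_3) = 0.6814 × 0.1923 × 0.2535 = 0.03321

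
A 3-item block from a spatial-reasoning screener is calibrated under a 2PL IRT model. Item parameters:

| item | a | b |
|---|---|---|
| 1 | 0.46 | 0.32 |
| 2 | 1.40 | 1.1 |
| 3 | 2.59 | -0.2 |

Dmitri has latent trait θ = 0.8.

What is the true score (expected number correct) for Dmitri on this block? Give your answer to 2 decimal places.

1.88

P(θ) = 1 / (1 + exp(−a(θ − b)))
P_1 = 1/(1+e^{-0.2208}) = 0.5550
P_2 = 1/(1+e^{0.4200}) = 0.3965
P_3 = 1/(1+e^{-2.5900}) = 0.9302
E[score] = 0.5550 + 0.3965 + 0.9302 = 1.8817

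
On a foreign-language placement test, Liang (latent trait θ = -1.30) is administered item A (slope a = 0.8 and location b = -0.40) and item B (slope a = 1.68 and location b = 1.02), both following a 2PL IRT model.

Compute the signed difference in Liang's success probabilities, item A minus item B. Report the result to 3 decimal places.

P(θ) = 1 / (1 + exp(−a(θ − b)))
P_A = 0.3274
P_B = 0.0199
P_A − P_B = 0.3075

0.308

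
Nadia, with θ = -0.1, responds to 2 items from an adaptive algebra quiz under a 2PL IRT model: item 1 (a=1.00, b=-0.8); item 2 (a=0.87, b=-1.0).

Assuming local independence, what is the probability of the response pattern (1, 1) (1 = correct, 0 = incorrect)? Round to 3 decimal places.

P(θ) = 1 / (1 + exp(−a(θ − b)))
P_1 = 1/(1+e^{-0.7000}) = 0.6682
P_2 = 1/(1+e^{-0.7830}) = 0.6863
L = P_1 × P_2 = 0.6682 × 0.6863 = 0.45859

0.459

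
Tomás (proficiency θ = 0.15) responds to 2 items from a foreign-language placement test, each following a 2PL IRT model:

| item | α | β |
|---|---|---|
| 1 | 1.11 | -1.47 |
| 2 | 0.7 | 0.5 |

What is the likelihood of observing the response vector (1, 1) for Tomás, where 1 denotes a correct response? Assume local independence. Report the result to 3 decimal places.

0.377

P(θ) = 1 / (1 + exp(−α(θ − β)))
P_1 = 1/(1+e^{-1.7982}) = 0.8579
P_2 = 1/(1+e^{0.2450}) = 0.4391
L = P_1 × P_2 = 0.8579 × 0.4391 = 0.37668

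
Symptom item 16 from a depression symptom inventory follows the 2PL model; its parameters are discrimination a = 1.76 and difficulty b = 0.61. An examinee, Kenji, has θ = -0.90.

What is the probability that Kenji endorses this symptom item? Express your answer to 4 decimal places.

P(θ) = 1 / (1 + exp(−a(θ − b)))
Exponent: 1.76 × (-0.90 − 0.61) = -2.6576
1/(1 + e^{2.6576}) = 0.0655

0.0655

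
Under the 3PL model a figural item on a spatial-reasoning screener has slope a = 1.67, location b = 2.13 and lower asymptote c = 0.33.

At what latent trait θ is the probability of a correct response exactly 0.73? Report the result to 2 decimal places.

2.37

P(θ) = c + (1 − c) · 1 / (1 + exp(−a(θ − b)))
Remove guessing floor: (0.73 − 0.33)/(1 − 0.33) = 0.5970
logit = ln(0.5970/0.4030) = 0.3930
θ = b + logit/(a) = 2.13 + 0.3930/1.6700 = 2.3654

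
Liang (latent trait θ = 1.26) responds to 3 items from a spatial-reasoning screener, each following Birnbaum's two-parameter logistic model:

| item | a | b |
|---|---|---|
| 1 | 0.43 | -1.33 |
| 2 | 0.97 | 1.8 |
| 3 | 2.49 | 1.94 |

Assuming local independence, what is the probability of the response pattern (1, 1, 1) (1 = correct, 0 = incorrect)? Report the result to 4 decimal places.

0.0435

P(θ) = 1 / (1 + exp(−a(θ − b)))
P_1 = 1/(1+e^{-1.1137}) = 0.7528
P_2 = 1/(1+e^{0.5238}) = 0.3720
P_3 = 1/(1+e^{1.6932}) = 0.1554
L = P_1 × P_2 × P_3 = 0.7528 × 0.3720 × 0.1554 = 0.04350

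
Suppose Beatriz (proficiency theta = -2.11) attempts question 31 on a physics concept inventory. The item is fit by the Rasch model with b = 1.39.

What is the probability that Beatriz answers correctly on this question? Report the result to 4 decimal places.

0.0293

P(theta) = 1 / (1 + exp(−(theta − b)))
Exponent: (-2.11 − 1.39) = -3.5000
1/(1 + e^{3.5000}) = 0.0293
P = 0.0293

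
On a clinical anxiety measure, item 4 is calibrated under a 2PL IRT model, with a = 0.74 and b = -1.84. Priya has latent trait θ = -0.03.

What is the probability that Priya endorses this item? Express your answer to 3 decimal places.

P(θ) = 1 / (1 + exp(−a(θ − b)))
Exponent: 0.74 × (-0.03 − (-1.84)) = 1.3394
1/(1 + e^{-1.3394}) = 0.7924

0.792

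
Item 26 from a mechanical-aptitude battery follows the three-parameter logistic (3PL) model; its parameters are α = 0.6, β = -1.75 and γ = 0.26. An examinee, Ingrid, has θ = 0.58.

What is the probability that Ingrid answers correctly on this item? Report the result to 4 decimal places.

P(θ) = γ + (1 − γ) · 1 / (1 + exp(−α(θ − β)))
Exponent: 0.6 × (0.58 − (-1.75)) = 1.3980
1/(1 + e^{-1.3980}) = 0.8019
P = 0.26 + 0.74 × 0.8019 = 0.8534

0.8534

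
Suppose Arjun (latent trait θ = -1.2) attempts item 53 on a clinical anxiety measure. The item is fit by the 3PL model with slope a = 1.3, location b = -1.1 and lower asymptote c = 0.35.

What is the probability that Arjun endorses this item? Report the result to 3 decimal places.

0.654

P(θ) = c + (1 − c) · 1 / (1 + exp(−a(θ − b)))
Exponent: 1.3 × (-1.2 − (-1.1)) = -0.1300
1/(1 + e^{0.1300}) = 0.4675
P = 0.35 + 0.65 × 0.4675 = 0.6539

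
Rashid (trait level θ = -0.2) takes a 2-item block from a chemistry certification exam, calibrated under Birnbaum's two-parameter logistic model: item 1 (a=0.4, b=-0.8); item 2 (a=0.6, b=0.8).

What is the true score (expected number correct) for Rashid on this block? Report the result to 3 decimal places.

0.914

P(θ) = 1 / (1 + exp(−a(θ − b)))
P_1 = 1/(1+e^{-0.2400}) = 0.5597
P_2 = 1/(1+e^{0.6000}) = 0.3543
E[score] = 0.5597 + 0.3543 = 0.9141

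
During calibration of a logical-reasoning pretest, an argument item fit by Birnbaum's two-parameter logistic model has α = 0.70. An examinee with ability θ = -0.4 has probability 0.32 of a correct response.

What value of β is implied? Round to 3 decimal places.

P(θ) = 1 / (1 + exp(−α(θ − β)))
logit(0.32) = ln(0.32/0.68) = -0.7538
β = θ − logit/(α) = -0.4 − (-0.7538)/0.7000 = 0.6768

0.677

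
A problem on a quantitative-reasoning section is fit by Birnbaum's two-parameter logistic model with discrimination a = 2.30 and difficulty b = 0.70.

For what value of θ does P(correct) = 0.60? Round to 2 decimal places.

P(θ) = 1 / (1 + exp(−a(θ − b)))
logit = ln(0.6000/0.4000) = 0.4055
θ = b + logit/(a) = 0.70 + 0.4055/2.3000 = 0.8763

0.88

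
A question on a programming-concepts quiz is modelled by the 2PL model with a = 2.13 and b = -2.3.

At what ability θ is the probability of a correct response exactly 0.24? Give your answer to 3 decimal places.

P(θ) = 1 / (1 + exp(−a(θ − b)))
logit = ln(0.2400/0.7600) = -1.1527
θ = b + logit/(a) = -2.3 + (-1.1527)/2.1300 = -2.8412

-2.841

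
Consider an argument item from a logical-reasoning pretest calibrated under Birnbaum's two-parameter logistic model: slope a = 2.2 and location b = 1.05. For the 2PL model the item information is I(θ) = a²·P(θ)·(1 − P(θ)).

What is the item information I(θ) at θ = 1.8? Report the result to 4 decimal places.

P = 1/(1+e^{-1.6500}) = 0.8389
P(1−P) = 0.8389 × 0.1611 = 0.1352
I = a² × P(1−P) = 2.2² × 0.1352 = 0.65414

0.6541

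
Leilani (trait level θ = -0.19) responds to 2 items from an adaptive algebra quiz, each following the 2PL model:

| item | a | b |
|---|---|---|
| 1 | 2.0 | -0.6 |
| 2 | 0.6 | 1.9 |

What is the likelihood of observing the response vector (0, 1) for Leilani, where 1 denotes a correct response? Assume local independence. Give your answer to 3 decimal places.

P(θ) = 1 / (1 + exp(−a(θ − b)))
P_1 = 1/(1+e^{-0.8200}) = 0.6942
P_2 = 1/(1+e^{1.2540}) = 0.2220
L = (1−P_1) × P_2 = 0.3058 × 0.2220 = 0.06788

0.068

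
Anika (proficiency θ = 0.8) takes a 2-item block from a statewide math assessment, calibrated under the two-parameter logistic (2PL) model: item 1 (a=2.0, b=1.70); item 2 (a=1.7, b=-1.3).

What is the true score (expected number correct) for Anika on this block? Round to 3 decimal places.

P(θ) = 1 / (1 + exp(−a(θ − b)))
P_1 = 1/(1+e^{1.8000}) = 0.1419
P_2 = 1/(1+e^{-3.5700}) = 0.9726
E[score] = 0.1419 + 0.9726 = 1.1145

1.114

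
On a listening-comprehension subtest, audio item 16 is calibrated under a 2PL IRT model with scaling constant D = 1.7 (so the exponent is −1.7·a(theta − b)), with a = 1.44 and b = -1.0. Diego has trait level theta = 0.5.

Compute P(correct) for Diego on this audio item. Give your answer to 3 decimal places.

0.975

P(theta) = 1 / (1 + exp(−D·a(theta − b)))
Exponent: 1.7 × 1.44 × (0.5 − (-1.0)) = 3.6720
1/(1 + e^{-3.6720}) = 0.9752
P = 0.9752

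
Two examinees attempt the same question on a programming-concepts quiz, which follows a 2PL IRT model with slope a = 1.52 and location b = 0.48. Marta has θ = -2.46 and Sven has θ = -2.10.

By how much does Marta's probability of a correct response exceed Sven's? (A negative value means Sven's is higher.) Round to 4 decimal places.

P(θ) = 1 / (1 + exp(−a(θ − b)))
P(Marta) = 0.0113  [exponent -4.4688]
P(Sven) = 0.0194  [exponent -3.9216]
Difference = 0.0113 − 0.0194 = -0.0081

-0.0081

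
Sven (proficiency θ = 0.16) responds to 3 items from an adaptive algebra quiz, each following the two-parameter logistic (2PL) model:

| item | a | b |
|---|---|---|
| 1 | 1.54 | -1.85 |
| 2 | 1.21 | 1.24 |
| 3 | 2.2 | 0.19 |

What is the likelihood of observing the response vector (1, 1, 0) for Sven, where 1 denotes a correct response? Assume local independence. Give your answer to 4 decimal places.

P(θ) = 1 / (1 + exp(−a(θ − b)))
P_1 = 1/(1+e^{-3.0954}) = 0.9567
P_2 = 1/(1+e^{1.3068}) = 0.2130
P_3 = 1/(1+e^{0.0660}) = 0.4835
L = P_1 × P_2 × (1−P_3) = 0.9567 × 0.2130 × 0.5165 = 0.10526

0.1053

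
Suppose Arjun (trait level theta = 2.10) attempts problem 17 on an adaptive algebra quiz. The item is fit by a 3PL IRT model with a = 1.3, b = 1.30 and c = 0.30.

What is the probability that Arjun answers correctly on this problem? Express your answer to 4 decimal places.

0.8172

P(theta) = c + (1 − c) · 1 / (1 + exp(−a(theta − b)))
Exponent: 1.3 × (2.10 − 1.30) = 1.0400
1/(1 + e^{-1.0400}) = 0.7389
P = 0.30 + 0.70 × 0.7389 = 0.8172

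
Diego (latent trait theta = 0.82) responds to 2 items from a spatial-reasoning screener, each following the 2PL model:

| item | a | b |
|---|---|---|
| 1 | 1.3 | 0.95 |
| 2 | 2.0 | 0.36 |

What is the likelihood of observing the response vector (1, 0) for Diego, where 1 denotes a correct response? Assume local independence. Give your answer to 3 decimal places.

P(theta) = 1 / (1 + exp(−a(theta − b)))
P_1 = 1/(1+e^{0.1690}) = 0.4579
P_2 = 1/(1+e^{-0.9200}) = 0.7150
L = P_1 × (1−P_2) = 0.4579 × 0.2850 = 0.13047

0.130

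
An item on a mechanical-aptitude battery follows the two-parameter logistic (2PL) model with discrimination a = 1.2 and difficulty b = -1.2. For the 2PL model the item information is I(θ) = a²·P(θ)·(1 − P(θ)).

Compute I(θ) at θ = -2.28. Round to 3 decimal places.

0.243

P = 1/(1+e^{1.2960}) = 0.2148
P(1−P) = 0.2148 × 0.7852 = 0.1687
I = a² × P(1−P) = 1.2² × 0.1687 = 0.24290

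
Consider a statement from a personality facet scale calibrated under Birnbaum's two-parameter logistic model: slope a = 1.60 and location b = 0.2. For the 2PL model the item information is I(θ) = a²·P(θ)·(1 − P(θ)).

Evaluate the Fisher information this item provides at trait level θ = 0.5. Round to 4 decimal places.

P = 1/(1+e^{-0.4800}) = 0.6177
P(1−P) = 0.6177 × 0.3823 = 0.2361
I = a² × P(1−P) = 1.60² × 0.2361 = 0.60451

0.6045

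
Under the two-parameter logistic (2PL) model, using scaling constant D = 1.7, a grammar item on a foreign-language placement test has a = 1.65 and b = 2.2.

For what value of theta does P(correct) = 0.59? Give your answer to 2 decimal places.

2.33

P(theta) = 1 / (1 + exp(−D·a(theta − b)))
logit = ln(0.5900/0.4100) = 0.3640
theta = b + logit/(1.7·a) = 2.2 + 0.3640/2.8050 = 2.3298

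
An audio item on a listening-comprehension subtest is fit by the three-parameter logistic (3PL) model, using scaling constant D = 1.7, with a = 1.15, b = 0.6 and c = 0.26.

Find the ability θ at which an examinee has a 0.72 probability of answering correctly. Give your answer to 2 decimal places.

P(θ) = c + (1 − c) · 1 / (1 + exp(−D·a(θ − b)))
Remove guessing floor: (0.72 − 0.26)/(1 − 0.26) = 0.6216
logit = ln(0.6216/0.3784) = 0.4964
θ = b + logit/(1.7·a) = 0.6 + 0.4964/1.9550 = 0.8539

0.85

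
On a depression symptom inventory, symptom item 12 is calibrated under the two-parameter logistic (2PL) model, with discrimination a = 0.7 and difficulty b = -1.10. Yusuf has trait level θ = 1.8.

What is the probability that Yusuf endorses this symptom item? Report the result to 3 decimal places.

0.884

P(θ) = 1 / (1 + exp(−a(θ − b)))
Exponent: 0.7 × (1.8 − (-1.10)) = 2.0300
1/(1 + e^{-2.0300}) = 0.8839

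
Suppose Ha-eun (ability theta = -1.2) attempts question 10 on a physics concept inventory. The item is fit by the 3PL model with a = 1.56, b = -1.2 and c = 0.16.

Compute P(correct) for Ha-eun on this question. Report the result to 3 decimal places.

0.580

P(theta) = c + (1 − c) · 1 / (1 + exp(−a(theta − b)))
Exponent: 1.56 × (-1.2 − (-1.2)) = 0.0000
1/(1 + e^{0.0000}) = 0.5000
P = 0.16 + 0.84 × 0.5000 = 0.5800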